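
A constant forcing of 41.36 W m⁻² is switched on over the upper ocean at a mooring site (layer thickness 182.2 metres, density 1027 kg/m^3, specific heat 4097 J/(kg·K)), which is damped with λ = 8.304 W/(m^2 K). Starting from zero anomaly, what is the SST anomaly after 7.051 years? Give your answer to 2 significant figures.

Areal heat capacity C = ρ c_p D = 1027 × 4097 × 182.2 = 7.67×10^8 J m⁻² K⁻¹.
τ = C / λ = 7.67×10^8 / 8.304 = 9.23×10^7 s.
Equilibrium anomaly ΔT_eq = F / λ = 41.36 / 8.304 = 4.98 K.
t = 7.051 years = 2.23×10^8 s, so t/τ = 2.41.
ΔT(t) = ΔT_eq (1 − e^(−t/τ)) = 4.98 × (1 − e^−2.41) = 4.53 K.

4.5 K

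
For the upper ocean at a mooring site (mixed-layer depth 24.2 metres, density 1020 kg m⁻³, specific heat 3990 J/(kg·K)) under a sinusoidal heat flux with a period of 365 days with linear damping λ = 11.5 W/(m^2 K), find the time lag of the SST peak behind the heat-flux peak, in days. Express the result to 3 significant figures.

60.5 days

Areal heat capacity C = ρ c_p D = 1020 × 3990 × 24.2 = 9.85×10^7 J/(m^2 K).
ω = 2π / 3.15×10^7 s = 1.99×10^-7 s⁻¹.
Phase lag φ = arctan(Cω/λ) = arctan(19.6/11.5) = 1.04 rad.
Time lag = φ / ω = 1.04 / 1.99×10^-7 = 5.22×10^6 s = 60.5 days.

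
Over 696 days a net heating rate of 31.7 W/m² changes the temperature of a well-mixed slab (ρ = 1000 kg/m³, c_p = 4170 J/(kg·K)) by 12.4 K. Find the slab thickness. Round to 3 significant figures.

Heat input Q = F Δt = 31.7 × 6.01×10^7 s = 1.91×10^9 J/m².
Required areal heat capacity C = Q / ΔT = 1.54×10^8 J/(m²·K).
Depth D = C / (ρ c_p) = 1.54×10^8 / (1000 × 4170) = 36.9 m.

36.9 m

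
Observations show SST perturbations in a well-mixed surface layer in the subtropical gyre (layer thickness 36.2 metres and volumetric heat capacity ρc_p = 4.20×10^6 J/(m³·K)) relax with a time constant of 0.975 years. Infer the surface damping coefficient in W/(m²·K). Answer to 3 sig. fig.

Areal heat capacity C = ρc_p × D = 4.20×10^6 × 36.2 = 1.52×10^8 J m⁻² K⁻¹.
τ = 0.975 years = 3.08×10^7 s.
λ = C / τ = 1.52×10^8 / 3.08×10^7 = 4.94 W/(m²·K).

4.94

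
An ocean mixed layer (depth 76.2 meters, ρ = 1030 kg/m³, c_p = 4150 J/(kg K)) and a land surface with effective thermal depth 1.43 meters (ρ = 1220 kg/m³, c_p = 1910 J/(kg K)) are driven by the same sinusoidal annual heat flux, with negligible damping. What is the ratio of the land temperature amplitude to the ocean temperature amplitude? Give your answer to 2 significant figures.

98

C_ocean = 1030 × 4150 × 76.2 = 3.26×10^8 J/(m²·K).
C_land = 1220 × 1910 × 1.43 = 3.33×10^6 J/(m²·K).
Undamped amplitude ∝ 1/C, so A_land/A_ocean = C_ocean/C_land = 97.7.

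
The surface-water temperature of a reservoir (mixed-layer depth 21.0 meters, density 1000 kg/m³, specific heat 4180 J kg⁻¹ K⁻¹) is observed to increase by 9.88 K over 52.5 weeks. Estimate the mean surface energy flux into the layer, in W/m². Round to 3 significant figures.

Areal heat capacity C = ρ c_p D = 1000 × 4180 × 21.0 = 8.78×10^7 J/(m^2 K).
Required heat per unit area: Q = C ΔT = 8.78×10^7 × 9.88 = 8.67×10^8 J/m².
Flux F = Q / Δt = 8.67×10^8 / 3.18×10^7 s = 27.3 W/m².

27.3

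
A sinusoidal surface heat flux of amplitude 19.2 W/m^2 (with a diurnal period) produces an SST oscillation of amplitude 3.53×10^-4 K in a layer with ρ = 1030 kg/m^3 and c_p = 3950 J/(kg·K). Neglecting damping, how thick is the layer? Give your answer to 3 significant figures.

184 m

ω = 2π / 86400 s = 7.27×10^-5 s⁻¹.
Required C = F₀ / (A ω) = 19.2 / (3.53×10^-4 × 7.27×10^-5) = 7.48×10^8 J/(m²·K).
D = C / (ρ c_p) = 7.48×10^8 / (1030 × 3950) = 184 m.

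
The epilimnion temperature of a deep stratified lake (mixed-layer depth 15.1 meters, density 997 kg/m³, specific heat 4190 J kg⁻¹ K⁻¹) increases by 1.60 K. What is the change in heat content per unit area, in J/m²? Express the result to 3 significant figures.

1.01×10^8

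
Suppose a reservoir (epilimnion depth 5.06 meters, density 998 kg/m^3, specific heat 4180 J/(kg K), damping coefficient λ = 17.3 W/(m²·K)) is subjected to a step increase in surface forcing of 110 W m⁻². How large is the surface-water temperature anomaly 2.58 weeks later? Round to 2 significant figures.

4.6 K

Areal heat capacity C = ρ c_p D = 998 × 4180 × 5.06 = 2.11×10^7 J/(m²·K).
τ = C / λ = 2.11×10^7 / 17.3 = 1.22×10^6 s.
Equilibrium anomaly ΔT_eq = F / λ = 110 / 17.3 = 6.36 K.
t = 2.58 weeks = 1.56×10^6 s, so t/τ = 1.28.
ΔT(t) = ΔT_eq (1 − e^(−t/τ)) = 6.36 × (1 − e^−1.28) = 4.59 K.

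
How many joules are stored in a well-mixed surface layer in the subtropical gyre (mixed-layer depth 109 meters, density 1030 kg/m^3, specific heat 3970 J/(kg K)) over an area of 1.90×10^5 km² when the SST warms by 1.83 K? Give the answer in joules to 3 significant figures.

1.55×10^20 J

Areal heat capacity C = ρ c_p D = 1030 × 3970 × 109 = 4.46×10^8 J m⁻² K⁻¹.
Heat per unit area: q = C ΔT = 4.46×10^8 × 1.83 = 8.16×10^8 J/m².
Total heat: Q = q × A = 8.16×10^8 × (1.90×10^5 × 10⁶ m²) = 1.55×10^20 J.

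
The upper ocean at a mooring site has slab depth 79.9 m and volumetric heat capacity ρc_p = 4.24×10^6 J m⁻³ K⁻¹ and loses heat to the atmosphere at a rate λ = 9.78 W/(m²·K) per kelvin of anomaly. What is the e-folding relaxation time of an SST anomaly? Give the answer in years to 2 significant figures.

1.1 years

Areal heat capacity C = ρc_p × D = 4.24×10^6 × 79.9 = 3.39×10^8 J/(m^2 K).
Relaxation time τ = C / λ = 3.39×10^8 / 9.78 = 3.46×10^7 s.
In years: 3.46×10^7 s / (3.156×10^7 s/year) = 1.10 years.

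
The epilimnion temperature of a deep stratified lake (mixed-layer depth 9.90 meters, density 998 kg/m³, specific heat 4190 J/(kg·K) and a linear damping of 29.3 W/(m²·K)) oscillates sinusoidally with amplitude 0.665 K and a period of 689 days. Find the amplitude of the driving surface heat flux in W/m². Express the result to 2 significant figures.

Areal heat capacity C = ρ c_p D = 998 × 4190 × 9.90 = 4.14×10^7 J m⁻² K⁻¹.
ω = 2π / 5.95×10^7 s = 1.06×10^-7 s⁻¹.
√((Cω)² + λ²) = √((4.37)² + 29.3²) = 29.6 W/(m²·K).
F₀ = A × √((Cω)²+λ²) = 0.665 × 29.6 = 19.7 W/m².

20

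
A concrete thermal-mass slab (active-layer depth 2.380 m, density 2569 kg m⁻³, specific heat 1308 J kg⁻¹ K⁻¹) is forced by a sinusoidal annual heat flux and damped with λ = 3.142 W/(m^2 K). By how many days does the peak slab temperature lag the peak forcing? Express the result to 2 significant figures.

Areal heat capacity C = ρ c_p D = 2569 × 1308 × 2.380 = 8.00×10^6 J/(m^2 K).
ω = 2π / 3.15×10^7 s = 1.99×10^-7 s⁻¹.
Phase lag φ = arctan(Cω/λ) = arctan(1.59/3.142) = 0.469 rad.
Time lag = φ / ω = 0.469 / 1.99×10^-7 = 2.36×10^6 s = 27.3 days.

27 days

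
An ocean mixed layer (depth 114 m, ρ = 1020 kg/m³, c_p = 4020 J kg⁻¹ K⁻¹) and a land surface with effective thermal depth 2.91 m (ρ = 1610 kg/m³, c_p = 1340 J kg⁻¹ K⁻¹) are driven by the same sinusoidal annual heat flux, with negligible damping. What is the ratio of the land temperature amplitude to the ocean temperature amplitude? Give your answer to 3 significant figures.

C_ocean = 1020 × 4020 × 114 = 4.67×10^8 J/(m²·K).
C_land = 1610 × 1340 × 2.91 = 6.28×10^6 J/(m²·K).
Undamped amplitude ∝ 1/C, so A_land/A_ocean = C_ocean/C_land = 74.5.

74.5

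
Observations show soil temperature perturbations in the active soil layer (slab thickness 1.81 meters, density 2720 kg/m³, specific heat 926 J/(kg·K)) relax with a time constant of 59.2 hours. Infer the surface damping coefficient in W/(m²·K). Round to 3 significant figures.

21.4

Areal heat capacity C = ρ c_p D = 2720 × 926 × 1.81 = 4.56×10^6 J/(m²·K).
τ = 59.2 hours = 2.13×10^5 s.
λ = C / τ = 4.56×10^6 / 2.13×10^5 = 21.4 W/(m²·K).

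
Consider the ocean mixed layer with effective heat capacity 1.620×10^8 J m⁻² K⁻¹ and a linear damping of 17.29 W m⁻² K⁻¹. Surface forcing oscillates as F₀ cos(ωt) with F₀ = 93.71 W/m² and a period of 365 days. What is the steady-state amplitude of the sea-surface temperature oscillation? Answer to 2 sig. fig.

2.6 K

Areal heat capacity C = 1.620×10^8 J m⁻² K⁻¹ (given).
Angular frequency ω = 2π / T = 2π / 3.15×10^7 s = 1.99×10^-7 s⁻¹.
√((Cω)² + λ²) = √((32.3)² + 17.29²) = 36.6 W/(m²·K).
Amplitude A = F₀ / √((Cω)²+λ²) = 93.71 / 36.6 = 2.56 K.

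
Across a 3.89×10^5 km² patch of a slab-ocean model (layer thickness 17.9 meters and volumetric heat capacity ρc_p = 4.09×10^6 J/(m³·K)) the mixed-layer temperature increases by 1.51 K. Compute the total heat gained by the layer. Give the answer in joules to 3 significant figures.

Areal heat capacity C = ρc_p × D = 4.09×10^6 × 17.9 = 7.32×10^7 J/(m²·K).
Heat per unit area: q = C ΔT = 7.32×10^7 × 1.51 = 1.11×10^8 J/m².
Total heat: Q = q × A = 1.11×10^8 × (3.89×10^5 × 10⁶ m²) = 4.30×10^19 J.

4.30×10^19 J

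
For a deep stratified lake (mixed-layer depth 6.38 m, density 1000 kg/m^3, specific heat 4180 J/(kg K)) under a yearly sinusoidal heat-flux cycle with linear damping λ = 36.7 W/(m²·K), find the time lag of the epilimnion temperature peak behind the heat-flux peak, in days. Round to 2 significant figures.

Areal heat capacity C = ρ c_p D = 1000 × 4180 × 6.38 = 2.67×10^7 J/(m²·K).
ω = 2π / 3.15×10^7 s = 1.99×10^-7 s⁻¹.
Phase lag φ = arctan(Cω/λ) = arctan(5.31/36.7) = 0.144 rad.
Time lag = φ / ω = 0.144 / 1.99×10^-7 = 7.22×10^5 s = 8.35 days.

8.4 days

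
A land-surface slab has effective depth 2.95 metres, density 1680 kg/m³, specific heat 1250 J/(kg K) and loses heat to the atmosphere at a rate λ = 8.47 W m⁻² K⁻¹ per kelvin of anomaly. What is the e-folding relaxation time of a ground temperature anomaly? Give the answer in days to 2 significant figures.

Areal heat capacity C = ρ c_p D = 1680 × 1250 × 2.95 = 6.20×10^6 J/(m²·K).
Relaxation time τ = C / λ = 6.20×10^6 / 8.47 = 7.31×10^5 s.
In days: 7.31×10^5 s / (86400 s/day) = 8.47 days.

8.5 days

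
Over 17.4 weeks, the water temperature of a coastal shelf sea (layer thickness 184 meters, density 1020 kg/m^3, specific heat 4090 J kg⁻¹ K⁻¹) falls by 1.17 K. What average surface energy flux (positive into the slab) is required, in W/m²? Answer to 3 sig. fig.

Areal heat capacity C = ρ c_p D = 1020 × 4090 × 184 = 7.68×10^8 J/(m^2 K).
Required heat per unit area: Q = C ΔT = 7.68×10^8 × -1.17 = -8.98×10^8 J/m².
Flux F = Q / Δt = -8.98×10^8 / 1.05×10^7 s = -85.3 W/m².

-85.3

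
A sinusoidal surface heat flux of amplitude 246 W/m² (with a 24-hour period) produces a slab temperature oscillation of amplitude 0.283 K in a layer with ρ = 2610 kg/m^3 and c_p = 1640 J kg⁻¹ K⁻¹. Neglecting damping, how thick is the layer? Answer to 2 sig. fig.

2.8 m

ω = 2π / 86400 s = 7.27×10^-5 s⁻¹.
Required C = F₀ / (A ω) = 246 / (0.283 × 7.27×10^-5) = 1.20×10^7 J/(m²·K).
D = C / (ρ c_p) = 1.20×10^7 / (2610 × 1640) = 2.79 m.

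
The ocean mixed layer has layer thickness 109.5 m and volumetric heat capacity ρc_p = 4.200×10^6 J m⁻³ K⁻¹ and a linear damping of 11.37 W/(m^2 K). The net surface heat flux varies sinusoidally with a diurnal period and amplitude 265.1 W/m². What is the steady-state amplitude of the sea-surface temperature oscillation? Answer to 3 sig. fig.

0.00793 K

Areal heat capacity C = ρc_p × D = 4.200×10^6 × 109.5 = 4.60×10^8 J/(m²·K).
Angular frequency ω = 2π / T = 2π / 86400 s = 7.27×10^-5 s⁻¹.
√((Cω)² + λ²) = √((33400)² + 11.37²) = 33400 W/(m²·K).
Amplitude A = F₀ / √((Cω)²+λ²) = 265.1 / 33400 = 0.00793 K.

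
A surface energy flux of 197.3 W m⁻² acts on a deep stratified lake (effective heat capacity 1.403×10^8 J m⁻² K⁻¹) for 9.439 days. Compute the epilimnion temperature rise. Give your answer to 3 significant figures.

Areal heat capacity C = 1.403×10^8 J m⁻² K⁻¹ (given).
Net heat input Q = F Δt = 197.3 × (9.439 days × 86400 s/day) = 1.61×10^8 J/m².
ΔT = Q / C = 1.61×10^8 / 1.40×10^8 = 1.15 K.

1.15 K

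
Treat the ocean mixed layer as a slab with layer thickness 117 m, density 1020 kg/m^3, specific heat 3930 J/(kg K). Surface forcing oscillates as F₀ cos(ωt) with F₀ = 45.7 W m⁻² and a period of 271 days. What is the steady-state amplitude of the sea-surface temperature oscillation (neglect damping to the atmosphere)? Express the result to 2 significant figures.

0.36 K

Areal heat capacity C = ρ c_p D = 1020 × 3930 × 117 = 4.69×10^8 J m⁻² K⁻¹.
Angular frequency ω = 2π / T = 2π / 2.34×10^7 s = 2.68×10^-7 s⁻¹.
Cω = 4.69×10^8 × 2.68×10^-7 = 126 W/(m²·K).
Amplitude A = F₀ / (Cω) = 45.7 / 126 = 0.363 K.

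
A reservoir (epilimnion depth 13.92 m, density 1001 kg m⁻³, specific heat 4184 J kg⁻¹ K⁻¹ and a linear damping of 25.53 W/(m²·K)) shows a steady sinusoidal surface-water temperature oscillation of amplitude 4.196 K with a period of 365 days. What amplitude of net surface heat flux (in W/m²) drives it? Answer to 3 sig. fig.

118

Areal heat capacity C = ρ c_p D = 1001 × 4184 × 13.92 = 5.83×10^7 J/(m^2 K).
ω = 2π / 3.15×10^7 s = 1.99×10^-7 s⁻¹.
√((Cω)² + λ²) = √((11.6)² + 25.53²) = 28.0 W/(m²·K).
F₀ = A × √((Cω)²+λ²) = 4.196 × 28.0 = 118 W/m².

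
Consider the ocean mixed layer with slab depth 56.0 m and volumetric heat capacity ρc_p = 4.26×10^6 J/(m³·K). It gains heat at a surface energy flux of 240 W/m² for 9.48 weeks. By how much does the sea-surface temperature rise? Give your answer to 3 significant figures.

5.77 K

Areal heat capacity C = ρc_p × D = 4.26×10^6 × 56.0 = 2.39×10^8 J/(m^2 K).
Net heat input Q = F Δt = 240 × (9.48 weeks × 6.048×10^5 s/week) = 1.38×10^9 J/m².
ΔT = Q / C = 1.38×10^9 / 2.39×10^8 = 5.77 K.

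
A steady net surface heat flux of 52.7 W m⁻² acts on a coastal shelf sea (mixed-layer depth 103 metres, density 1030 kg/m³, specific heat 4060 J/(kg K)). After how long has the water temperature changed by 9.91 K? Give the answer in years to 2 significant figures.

Areal heat capacity C = ρ c_p D = 1030 × 4060 × 103 = 4.31×10^8 J/(m^2 K).
Time required: Δt = C ΔT / F = 4.31×10^8 × 9.91 / 52.7 = 8.10×10^7 s.
In years: 8.10×10^7 s / (3.156×10^7 s/year) = 2.57 years.

2.6 years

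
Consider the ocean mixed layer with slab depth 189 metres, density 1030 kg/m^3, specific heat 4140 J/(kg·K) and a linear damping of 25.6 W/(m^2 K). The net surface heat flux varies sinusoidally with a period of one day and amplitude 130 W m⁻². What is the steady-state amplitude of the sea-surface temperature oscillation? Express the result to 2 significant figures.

0.0022 K

Areal heat capacity C = ρ c_p D = 1030 × 4140 × 189 = 8.06×10^8 J m⁻² K⁻¹.
Angular frequency ω = 2π / T = 2π / 86400 s = 7.27×10^-5 s⁻¹.
√((Cω)² + λ²) = √((58600)² + 25.6²) = 58600 W/(m²·K).
Amplitude A = F₀ / √((Cω)²+λ²) = 130 / 58600 = 0.00222 K.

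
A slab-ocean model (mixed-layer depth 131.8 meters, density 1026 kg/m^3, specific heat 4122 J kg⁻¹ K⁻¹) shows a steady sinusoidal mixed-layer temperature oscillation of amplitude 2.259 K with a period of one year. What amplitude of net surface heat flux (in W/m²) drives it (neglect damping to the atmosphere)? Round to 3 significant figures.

251

Areal heat capacity C = ρ c_p D = 1026 × 4122 × 131.8 = 5.57×10^8 J m⁻² K⁻¹.
ω = 2π / 3.15×10^7 s = 1.99×10^-7 s⁻¹.
Cω = 5.57×10^8 × 1.99×10^-7 = 111 W/(m²·K).
F₀ = A × Cω = 2.259 × 111 = 251 W/m².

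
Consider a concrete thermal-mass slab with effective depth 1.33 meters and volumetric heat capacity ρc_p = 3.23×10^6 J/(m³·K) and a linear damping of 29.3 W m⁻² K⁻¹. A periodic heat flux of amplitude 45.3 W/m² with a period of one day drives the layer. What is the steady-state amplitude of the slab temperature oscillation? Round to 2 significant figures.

Areal heat capacity C = ρc_p × D = 3.23×10^6 × 1.33 = 4.30×10^6 J/(m²·K).
Angular frequency ω = 2π / T = 2π / 86400 s = 7.27×10^-5 s⁻¹.
√((Cω)² + λ²) = √((312)² + 29.3²) = 314 W/(m²·K).
Amplitude A = F₀ / √((Cω)²+λ²) = 45.3 / 314 = 0.144 K.

0.14 K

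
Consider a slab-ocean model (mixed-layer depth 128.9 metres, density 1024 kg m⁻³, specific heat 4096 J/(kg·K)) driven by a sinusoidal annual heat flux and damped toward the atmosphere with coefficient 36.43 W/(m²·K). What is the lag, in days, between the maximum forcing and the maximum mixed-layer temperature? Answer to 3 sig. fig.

72.3 days

Areal heat capacity C = ρ c_p D = 1024 × 4096 × 128.9 = 5.41×10^8 J/(m²·K).
ω = 2π / 3.15×10^7 s = 1.99×10^-7 s⁻¹.
Phase lag φ = arctan(Cω/λ) = arctan(108/36.43) = 1.24 rad.
Time lag = φ / ω = 1.24 / 1.99×10^-7 = 6.25×10^6 s = 72.3 days.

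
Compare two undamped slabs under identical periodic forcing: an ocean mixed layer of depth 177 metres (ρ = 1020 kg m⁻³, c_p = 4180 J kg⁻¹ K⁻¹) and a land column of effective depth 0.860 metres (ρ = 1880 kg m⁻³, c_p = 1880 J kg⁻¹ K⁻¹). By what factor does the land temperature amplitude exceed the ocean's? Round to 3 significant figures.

C_ocean = 1020 × 4180 × 177 = 7.55×10^8 J/(m²·K).
C_land = 1880 × 1880 × 0.860 = 3.04×10^6 J/(m²·K).
Undamped amplitude ∝ 1/C, so A_land/A_ocean = C_ocean/C_land = 248.

248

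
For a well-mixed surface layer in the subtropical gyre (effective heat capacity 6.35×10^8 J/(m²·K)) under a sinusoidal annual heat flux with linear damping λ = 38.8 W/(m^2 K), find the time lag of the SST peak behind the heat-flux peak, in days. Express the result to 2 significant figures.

74 days

Areal heat capacity C = 6.35×10^8 J/(m²·K) (given).
ω = 2π / 3.15×10^7 s = 1.99×10^-7 s⁻¹.
Phase lag φ = arctan(Cω/λ) = arctan(127/38.8) = 1.27 rad.
Time lag = φ / ω = 1.27 / 1.99×10^-7 = 6.39×10^6 s = 74.0 days.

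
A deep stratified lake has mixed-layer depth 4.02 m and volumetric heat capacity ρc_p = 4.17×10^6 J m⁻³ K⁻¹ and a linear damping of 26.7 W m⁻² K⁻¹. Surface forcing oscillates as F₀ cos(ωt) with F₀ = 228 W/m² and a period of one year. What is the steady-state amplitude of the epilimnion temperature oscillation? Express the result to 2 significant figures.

8.5 K

Areal heat capacity C = ρc_p × D = 4.17×10^6 × 4.02 = 1.68×10^7 J/(m^2 K).
Angular frequency ω = 2π / T = 2π / 3.15×10^7 s = 1.99×10^-7 s⁻¹.
√((Cω)² + λ²) = √((3.34)² + 26.7²) = 26.9 W/(m²·K).
Amplitude A = F₀ / √((Cω)²+λ²) = 228 / 26.9 = 8.47 K.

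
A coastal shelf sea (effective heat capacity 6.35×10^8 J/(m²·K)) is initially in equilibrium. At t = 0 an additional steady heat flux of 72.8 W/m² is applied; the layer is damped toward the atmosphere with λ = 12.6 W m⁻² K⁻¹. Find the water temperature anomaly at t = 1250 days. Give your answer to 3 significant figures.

5.10 K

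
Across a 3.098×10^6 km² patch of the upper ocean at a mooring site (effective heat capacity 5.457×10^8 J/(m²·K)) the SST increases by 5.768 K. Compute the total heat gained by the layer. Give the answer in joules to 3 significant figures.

Areal heat capacity C = 5.457×10^8 J/(m²·K) (given).
Heat per unit area: q = C ΔT = 5.46×10^8 × 5.768 = 3.15×10^9 J/m².
Total heat: Q = q × A = 3.15×10^9 × (3.098×10^6 × 10⁶ m²) = 9.75×10^21 J.

9.75×10^21 J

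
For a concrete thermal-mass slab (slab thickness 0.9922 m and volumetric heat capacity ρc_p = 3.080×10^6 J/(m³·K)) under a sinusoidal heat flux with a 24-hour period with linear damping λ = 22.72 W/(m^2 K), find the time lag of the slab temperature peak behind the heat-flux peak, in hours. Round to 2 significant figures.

5.6 hours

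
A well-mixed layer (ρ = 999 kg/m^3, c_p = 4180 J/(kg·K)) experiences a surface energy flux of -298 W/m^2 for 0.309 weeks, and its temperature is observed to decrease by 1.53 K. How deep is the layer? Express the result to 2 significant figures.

8.7 m

Heat input Q = F Δt = -298 × 1.87×10^5 s = -5.57×10^7 J/m².
Required areal heat capacity C = Q / ΔT = 3.64×10^7 J/(m²·K).
Depth D = C / (ρ c_p) = 3.64×10^7 / (999 × 4180) = 8.72 m.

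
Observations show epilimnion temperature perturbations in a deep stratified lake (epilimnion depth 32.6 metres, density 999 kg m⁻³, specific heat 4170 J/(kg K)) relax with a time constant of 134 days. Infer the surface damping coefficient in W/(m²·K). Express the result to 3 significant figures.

Areal heat capacity C = ρ c_p D = 999 × 4170 × 32.6 = 1.36×10^8 J/(m^2 K).
τ = 134 days = 1.16×10^7 s.
λ = C / τ = 1.36×10^8 / 1.16×10^7 = 11.7 W/(m²·K).

11.7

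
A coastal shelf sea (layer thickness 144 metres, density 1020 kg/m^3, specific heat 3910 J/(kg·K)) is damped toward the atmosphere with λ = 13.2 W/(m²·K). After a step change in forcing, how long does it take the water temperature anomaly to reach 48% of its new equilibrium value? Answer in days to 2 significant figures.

Areal heat capacity C = ρ c_p D = 1020 × 3910 × 144 = 5.74×10^8 J/(m²·K).
τ = C / λ = 5.74×10^8 / 13.2 = 4.35×10^7 s.
Fraction reached: 1 − e^(−t/τ) = 0.48 ⇒ t = −τ ln(1 − 0.48) = τ × 0.654.
t = 2.85×10^7 s = 329 days.

330 days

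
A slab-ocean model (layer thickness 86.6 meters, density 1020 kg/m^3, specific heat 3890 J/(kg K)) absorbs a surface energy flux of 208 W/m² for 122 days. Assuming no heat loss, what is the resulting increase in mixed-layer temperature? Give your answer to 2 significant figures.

6.4 K

Areal heat capacity C = ρ c_p D = 1020 × 3890 × 86.6 = 3.44×10^8 J/(m²·K).
Net heat input Q = F Δt = 208 × (122 days × 86400 s/day) = 2.19×10^9 J/m².
ΔT = Q / C = 2.19×10^9 / 3.44×10^8 = 6.38 K.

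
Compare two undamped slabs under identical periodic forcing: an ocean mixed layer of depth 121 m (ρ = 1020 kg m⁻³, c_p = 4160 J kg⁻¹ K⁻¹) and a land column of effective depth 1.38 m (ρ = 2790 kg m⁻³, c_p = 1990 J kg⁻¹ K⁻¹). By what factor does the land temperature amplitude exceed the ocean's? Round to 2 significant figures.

C_ocean = 1020 × 4160 × 121 = 5.13×10^8 J/(m²·K).
C_land = 2790 × 1990 × 1.38 = 7.66×10^6 J/(m²·K).
Undamped amplitude ∝ 1/C, so A_land/A_ocean = C_ocean/C_land = 67.0.

67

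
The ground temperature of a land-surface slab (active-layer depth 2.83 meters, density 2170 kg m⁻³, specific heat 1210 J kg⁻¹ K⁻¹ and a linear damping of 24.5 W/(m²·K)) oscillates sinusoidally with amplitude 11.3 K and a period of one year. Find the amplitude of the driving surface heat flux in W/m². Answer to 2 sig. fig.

Areal heat capacity C = ρ c_p D = 2170 × 1210 × 2.83 = 7.43×10^6 J/(m²·K).
ω = 2π / 3.15×10^7 s = 1.99×10^-7 s⁻¹.
√((Cω)² + λ²) = √((1.48)² + 24.5²) = 24.5 W/(m²·K).
F₀ = A × √((Cω)²+λ²) = 11.3 × 24.5 = 277 W/m².

280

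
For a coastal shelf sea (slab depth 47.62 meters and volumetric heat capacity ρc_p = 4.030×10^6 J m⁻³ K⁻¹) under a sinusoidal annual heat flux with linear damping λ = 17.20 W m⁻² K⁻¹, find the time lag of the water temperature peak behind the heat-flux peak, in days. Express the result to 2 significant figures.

Areal heat capacity C = ρc_p × D = 4.030×10^6 × 47.62 = 1.92×10^8 J/(m²·K).
ω = 2π / 3.15×10^7 s = 1.99×10^-7 s⁻¹.
Phase lag φ = arctan(Cω/λ) = arctan(38.2/17.20) = 1.15 rad.
Time lag = φ / ω = 1.15 / 1.99×10^-7 = 5.76×10^6 s = 66.7 days.

67 days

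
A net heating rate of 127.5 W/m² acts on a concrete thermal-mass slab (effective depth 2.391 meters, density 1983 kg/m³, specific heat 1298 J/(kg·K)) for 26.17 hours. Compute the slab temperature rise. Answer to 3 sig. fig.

1.95 K

Areal heat capacity C = ρ c_p D = 1983 × 1298 × 2.391 = 6.15×10^6 J/(m²·K).
Net heat input Q = F Δt = 127.5 × (26.17 hours × 3600 s/hour) = 1.20×10^7 J/m².
ΔT = Q / C = 1.20×10^7 / 6.15×10^6 = 1.95 K.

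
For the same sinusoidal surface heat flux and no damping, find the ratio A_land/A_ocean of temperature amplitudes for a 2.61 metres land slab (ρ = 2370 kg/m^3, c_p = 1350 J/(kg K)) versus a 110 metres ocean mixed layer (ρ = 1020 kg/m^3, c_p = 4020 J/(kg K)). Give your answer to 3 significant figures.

54.0

C_ocean = 1020 × 4020 × 110 = 4.51×10^8 J/(m²·K).
C_land = 2370 × 1350 × 2.61 = 8.35×10^6 J/(m²·K).
Undamped amplitude ∝ 1/C, so A_land/A_ocean = C_ocean/C_land = 54.0.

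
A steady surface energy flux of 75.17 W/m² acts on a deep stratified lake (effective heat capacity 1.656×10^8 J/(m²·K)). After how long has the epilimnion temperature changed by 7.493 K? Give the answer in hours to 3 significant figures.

4590 hours

Areal heat capacity C = 1.656×10^8 J/(m²·K) (given).
Time required: Δt = C ΔT / F = 1.66×10^8 × 7.493 / 75.17 = 1.65×10^7 s.
In hours: 1.65×10^7 s / (3600 s/hour) = 4590 hours.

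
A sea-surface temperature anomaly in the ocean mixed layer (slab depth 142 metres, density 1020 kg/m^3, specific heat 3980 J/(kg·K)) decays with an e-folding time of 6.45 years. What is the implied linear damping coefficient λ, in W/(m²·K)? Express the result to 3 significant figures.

2.83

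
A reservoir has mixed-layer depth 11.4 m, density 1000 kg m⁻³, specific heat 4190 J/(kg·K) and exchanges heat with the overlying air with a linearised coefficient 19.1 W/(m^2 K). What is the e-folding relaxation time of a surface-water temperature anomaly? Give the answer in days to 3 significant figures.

Areal heat capacity C = ρ c_p D = 1000 × 4190 × 11.4 = 4.78×10^7 J m⁻² K⁻¹.
Relaxation time τ = C / λ = 4.78×10^7 / 19.1 = 2.50×10^6 s.
In days: 2.50×10^6 s / (86400 s/day) = 28.9 days.

28.9 days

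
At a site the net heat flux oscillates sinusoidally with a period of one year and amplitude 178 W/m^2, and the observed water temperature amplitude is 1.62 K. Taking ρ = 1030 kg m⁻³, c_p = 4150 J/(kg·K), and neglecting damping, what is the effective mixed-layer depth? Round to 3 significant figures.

ω = 2π / 3.15×10^7 s = 1.99×10^-7 s⁻¹.
Required C = F₀ / (A ω) = 178 / (1.62 × 1.99×10^-7) = 5.51×10^8 J/(m²·K).
D = C / (ρ c_p) = 5.51×10^8 / (1030 × 4150) = 129 m.

129 m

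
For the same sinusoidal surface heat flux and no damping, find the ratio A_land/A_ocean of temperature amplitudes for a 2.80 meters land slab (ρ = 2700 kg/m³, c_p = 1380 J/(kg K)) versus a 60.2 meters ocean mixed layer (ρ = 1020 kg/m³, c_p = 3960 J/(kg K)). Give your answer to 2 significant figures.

C_ocean = 1020 × 3960 × 60.2 = 2.43×10^8 J/(m²·K).
C_land = 2700 × 1380 × 2.80 = 1.04×10^7 J/(m²·K).
Undamped amplitude ∝ 1/C, so A_land/A_ocean = C_ocean/C_land = 23.3.

23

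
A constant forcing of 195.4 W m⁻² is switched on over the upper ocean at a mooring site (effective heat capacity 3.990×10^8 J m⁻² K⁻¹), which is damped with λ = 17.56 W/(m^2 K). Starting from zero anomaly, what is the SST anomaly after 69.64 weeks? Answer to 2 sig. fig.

9.4 K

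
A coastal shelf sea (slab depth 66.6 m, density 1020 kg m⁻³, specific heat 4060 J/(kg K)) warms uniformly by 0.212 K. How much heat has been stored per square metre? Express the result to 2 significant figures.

Areal heat capacity C = ρ c_p D = 1020 × 4060 × 66.6 = 2.76×10^8 J/(m^2 K).
ΔQ = C ΔT = 2.76×10^8 × 0.212 = 5.85×10^7 J/m².

5.8×10^7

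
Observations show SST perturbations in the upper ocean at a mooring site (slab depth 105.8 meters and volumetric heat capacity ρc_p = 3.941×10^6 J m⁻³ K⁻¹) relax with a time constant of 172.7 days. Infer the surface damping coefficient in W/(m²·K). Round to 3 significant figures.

27.9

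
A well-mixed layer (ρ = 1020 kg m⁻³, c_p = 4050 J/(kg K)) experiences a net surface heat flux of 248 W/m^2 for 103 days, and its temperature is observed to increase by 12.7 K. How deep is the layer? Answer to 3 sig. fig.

42.1 m

Heat input Q = F Δt = 248 × 8.90×10^6 s = 2.21×10^9 J/m².
Required areal heat capacity C = Q / ΔT = 1.74×10^8 J/(m²·K).
Depth D = C / (ρ c_p) = 1.74×10^8 / (1020 × 4050) = 42.1 m.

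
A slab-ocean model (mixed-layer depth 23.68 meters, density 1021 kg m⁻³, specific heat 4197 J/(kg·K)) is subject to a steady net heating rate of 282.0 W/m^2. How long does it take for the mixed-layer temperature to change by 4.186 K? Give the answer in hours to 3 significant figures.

Areal heat capacity C = ρ c_p D = 1021 × 4197 × 23.68 = 1.01×10^8 J/(m²·K).
Time required: Δt = C ΔT / F = 1.01×10^8 × 4.186 / 282.0 = 1.51×10^6 s.
In hours: 1.51×10^6 s / (3600 s/hour) = 418 hours.

418 hours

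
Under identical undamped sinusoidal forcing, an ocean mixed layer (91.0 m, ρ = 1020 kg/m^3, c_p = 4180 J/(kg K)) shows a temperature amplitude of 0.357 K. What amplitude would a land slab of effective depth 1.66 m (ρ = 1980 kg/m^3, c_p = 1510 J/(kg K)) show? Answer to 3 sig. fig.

27.9 K

C_ocean = 3.88×10^8 J/(m²·K); C_land = 4.96×10^6 J/(m²·K).
A ∝ 1/C ⇒ A_land = A_ocean × C_ocean/C_land = 0.357 × 78.2 = 27.9 K.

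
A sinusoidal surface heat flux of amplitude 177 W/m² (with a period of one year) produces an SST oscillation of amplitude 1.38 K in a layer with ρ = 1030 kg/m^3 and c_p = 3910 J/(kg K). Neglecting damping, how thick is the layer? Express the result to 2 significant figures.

ω = 2π / 3.15×10^7 s = 1.99×10^-7 s⁻¹.
Required C = F₀ / (A ω) = 177 / (1.38 × 1.99×10^-7) = 6.44×10^8 J/(m²·K).
D = C / (ρ c_p) = 6.44×10^8 / (1030 × 3910) = 160 m.

160 m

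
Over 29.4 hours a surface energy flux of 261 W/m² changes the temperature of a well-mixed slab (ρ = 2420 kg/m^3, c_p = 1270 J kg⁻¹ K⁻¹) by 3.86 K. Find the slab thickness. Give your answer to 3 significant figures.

2.33 m

Heat input Q = F Δt = 261 × 1.06×10^5 s = 2.76×10^7 J/m².
Required areal heat capacity C = Q / ΔT = 7.16×10^6 J/(m²·K).
Depth D = C / (ρ c_p) = 7.16×10^6 / (2420 × 1270) = 2.33 m.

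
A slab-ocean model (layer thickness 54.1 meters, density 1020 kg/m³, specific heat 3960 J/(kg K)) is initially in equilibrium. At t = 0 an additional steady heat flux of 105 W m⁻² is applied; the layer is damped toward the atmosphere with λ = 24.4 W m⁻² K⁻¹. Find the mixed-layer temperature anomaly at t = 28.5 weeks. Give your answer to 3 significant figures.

Areal heat capacity C = ρ c_p D = 1020 × 3960 × 54.1 = 2.19×10^8 J/(m²·K).
τ = C / λ = 2.19×10^8 / 24.4 = 8.96×10^6 s.
Equilibrium anomaly ΔT_eq = F / λ = 105 / 24.4 = 4.30 K.
t = 28.5 weeks = 1.72×10^7 s, so t/τ = 1.92.
ΔT(t) = ΔT_eq (1 − e^(−t/τ)) = 4.30 × (1 − e^−1.92) = 3.68 K.

3.68 K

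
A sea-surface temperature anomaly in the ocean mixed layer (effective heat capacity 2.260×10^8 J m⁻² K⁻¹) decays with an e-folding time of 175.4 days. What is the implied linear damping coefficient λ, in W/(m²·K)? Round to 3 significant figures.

14.9

Areal heat capacity C = 2.260×10^8 J m⁻² K⁻¹ (given).
τ = 175.4 days = 1.52×10^7 s.
λ = C / τ = 2.26×10^8 / 1.52×10^7 = 14.9 W/(m²·K).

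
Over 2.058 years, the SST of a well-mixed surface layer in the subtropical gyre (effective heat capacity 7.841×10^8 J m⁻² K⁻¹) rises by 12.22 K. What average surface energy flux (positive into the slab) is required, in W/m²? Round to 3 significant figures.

Areal heat capacity C = 7.841×10^8 J m⁻² K⁻¹ (given).
Required heat per unit area: Q = C ΔT = 7.84×10^8 × 12.22 = 9.58×10^9 J/m².
Flux F = Q / Δt = 9.58×10^9 / 6.49×10^7 s = 148 W/m².

148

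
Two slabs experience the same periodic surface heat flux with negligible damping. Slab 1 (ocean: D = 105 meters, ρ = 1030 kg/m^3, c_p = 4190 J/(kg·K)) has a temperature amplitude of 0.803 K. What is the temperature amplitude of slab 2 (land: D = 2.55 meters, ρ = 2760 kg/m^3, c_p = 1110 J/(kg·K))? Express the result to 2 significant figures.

47 K

C_ocean = 4.53×10^8 J/(m²·K); C_land = 7.81×10^6 J/(m²·K).
A ∝ 1/C ⇒ A_land = A_ocean × C_ocean/C_land = 0.803 × 58.0 = 46.6 K.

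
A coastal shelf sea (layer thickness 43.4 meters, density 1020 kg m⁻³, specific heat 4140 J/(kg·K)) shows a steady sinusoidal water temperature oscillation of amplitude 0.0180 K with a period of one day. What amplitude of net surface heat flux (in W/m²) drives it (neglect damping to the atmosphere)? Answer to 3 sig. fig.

Areal heat capacity C = ρ c_p D = 1020 × 4140 × 43.4 = 1.83×10^8 J/(m^2 K).
ω = 2π / 86400 s = 7.27×10^-5 s⁻¹.
Cω = 1.83×10^8 × 7.27×10^-5 = 13300 W/(m²·K).
F₀ = A × Cω = 0.0180 × 13300 = 240 W/m².

240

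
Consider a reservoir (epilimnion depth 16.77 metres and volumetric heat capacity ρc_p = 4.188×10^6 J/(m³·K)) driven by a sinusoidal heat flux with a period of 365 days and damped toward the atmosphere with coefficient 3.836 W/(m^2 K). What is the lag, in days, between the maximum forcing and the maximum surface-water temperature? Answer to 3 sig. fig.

Areal heat capacity C = ρc_p × D = 4.188×10^6 × 16.77 = 7.02×10^7 J/(m²·K).
ω = 2π / 3.15×10^7 s = 1.99×10^-7 s⁻¹.
Phase lag φ = arctan(Cω/λ) = arctan(14.0/3.836) = 1.30 rad.
Time lag = φ / ω = 1.30 / 1.99×10^-7 = 6.54×10^6 s = 75.7 days.

75.7 days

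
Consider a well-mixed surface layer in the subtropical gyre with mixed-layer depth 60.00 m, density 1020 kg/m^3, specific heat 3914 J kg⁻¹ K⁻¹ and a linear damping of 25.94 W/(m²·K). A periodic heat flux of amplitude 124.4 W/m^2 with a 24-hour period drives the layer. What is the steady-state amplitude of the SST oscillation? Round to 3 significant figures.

0.00714 K

Areal heat capacity C = ρ c_p D = 1020 × 3914 × 60.00 = 2.40×10^8 J m⁻² K⁻¹.
Angular frequency ω = 2π / T = 2π / 86400 s = 7.27×10^-5 s⁻¹.
√((Cω)² + λ²) = √((17400)² + 25.94²) = 17400 W/(m²·K).
Amplitude A = F₀ / √((Cω)²+λ²) = 124.4 / 17400 = 0.00714 K.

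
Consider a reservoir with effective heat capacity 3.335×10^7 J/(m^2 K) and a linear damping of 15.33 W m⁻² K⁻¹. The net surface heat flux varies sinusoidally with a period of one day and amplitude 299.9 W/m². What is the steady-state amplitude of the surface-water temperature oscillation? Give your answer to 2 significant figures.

Areal heat capacity C = 3.335×10^7 J/(m^2 K) (given).
Angular frequency ω = 2π / T = 2π / 86400 s = 7.27×10^-5 s⁻¹.
√((Cω)² + λ²) = √((2430)² + 15.33²) = 2430 W/(m²·K).
Amplitude A = F₀ / √((Cω)²+λ²) = 299.9 / 2430 = 0.124 K.

0.12 K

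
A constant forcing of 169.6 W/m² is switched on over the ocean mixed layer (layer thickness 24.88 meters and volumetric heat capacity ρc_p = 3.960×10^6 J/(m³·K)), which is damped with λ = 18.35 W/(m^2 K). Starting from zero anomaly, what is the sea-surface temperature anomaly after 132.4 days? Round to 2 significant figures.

8.1 K

Areal heat capacity C = ρc_p × D = 3.960×10^6 × 24.88 = 9.85×10^7 J/(m²·K).
τ = C / λ = 9.85×10^7 / 18.35 = 5.37×10^6 s.
Equilibrium anomaly ΔT_eq = F / λ = 169.6 / 18.35 = 9.24 K.
t = 132.4 days = 1.14×10^7 s, so t/τ = 2.13.
ΔT(t) = ΔT_eq (1 − e^(−t/τ)) = 9.24 × (1 − e^−2.13) = 8.14 K.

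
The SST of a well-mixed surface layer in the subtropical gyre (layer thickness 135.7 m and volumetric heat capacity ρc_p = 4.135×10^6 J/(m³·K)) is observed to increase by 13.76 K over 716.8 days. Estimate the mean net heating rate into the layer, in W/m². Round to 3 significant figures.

125

Areal heat capacity C = ρc_p × D = 4.135×10^6 × 135.7 = 5.61×10^8 J/(m²·K).
Required heat per unit area: Q = C ΔT = 5.61×10^8 × 13.76 = 7.72×10^9 J/m².
Flux F = Q / Δt = 7.72×10^9 / 6.19×10^7 s = 125 W/m².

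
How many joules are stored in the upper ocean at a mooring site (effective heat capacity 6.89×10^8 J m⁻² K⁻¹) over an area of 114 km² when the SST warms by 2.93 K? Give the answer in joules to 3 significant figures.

Areal heat capacity C = 6.89×10^8 J m⁻² K⁻¹ (given).
Heat per unit area: q = C ΔT = 6.89×10^8 × 2.93 = 2.02×10^9 J/m².
Total heat: Q = q × A = 2.02×10^9 × (114 × 10⁶ m²) = 2.30×10^17 J.

2.30×10^17 J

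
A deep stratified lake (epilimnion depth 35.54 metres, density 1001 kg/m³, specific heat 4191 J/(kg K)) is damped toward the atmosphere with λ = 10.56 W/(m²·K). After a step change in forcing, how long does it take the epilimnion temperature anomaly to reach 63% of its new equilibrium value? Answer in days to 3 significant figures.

Areal heat capacity C = ρ c_p D = 1001 × 4191 × 35.54 = 1.49×10^8 J/(m²·K).
τ = C / λ = 1.49×10^8 / 10.56 = 1.41×10^7 s.
Fraction reached: 1 − e^(−t/τ) = 0.63 ⇒ t = −τ ln(1 − 0.63) = τ × 0.994.
t = 1.40×10^7 s = 162 days.

162 days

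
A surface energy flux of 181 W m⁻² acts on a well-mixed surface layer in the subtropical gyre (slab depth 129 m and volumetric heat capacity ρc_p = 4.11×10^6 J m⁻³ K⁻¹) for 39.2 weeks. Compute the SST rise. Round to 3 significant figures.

8.09 K

Areal heat capacity C = ρc_p × D = 4.11×10^6 × 129 = 5.30×10^8 J m⁻² K⁻¹.
Net heat input Q = F Δt = 181 × (39.2 weeks × 6.048×10^5 s/week) = 4.29×10^9 J/m².
ΔT = Q / C = 4.29×10^9 / 5.30×10^8 = 8.09 K.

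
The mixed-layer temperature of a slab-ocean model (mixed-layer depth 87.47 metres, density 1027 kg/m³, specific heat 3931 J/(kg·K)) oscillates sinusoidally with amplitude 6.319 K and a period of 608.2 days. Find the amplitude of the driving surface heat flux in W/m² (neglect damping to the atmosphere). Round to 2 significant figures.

270

Areal heat capacity C = ρ c_p D = 1027 × 3931 × 87.47 = 3.53×10^8 J m⁻² K⁻¹.
ω = 2π / 5.25×10^7 s = 1.20×10^-7 s⁻¹.
Cω = 3.53×10^8 × 1.20×10^-7 = 42.2 W/(m²·K).
F₀ = A × Cω = 6.319 × 42.2 = 267 W/m².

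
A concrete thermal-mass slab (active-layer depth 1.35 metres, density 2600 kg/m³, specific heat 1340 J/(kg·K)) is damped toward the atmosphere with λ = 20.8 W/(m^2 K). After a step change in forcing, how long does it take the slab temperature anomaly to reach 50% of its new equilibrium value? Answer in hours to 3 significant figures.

Areal heat capacity C = ρ c_p D = 2600 × 1340 × 1.35 = 4.70×10^6 J/(m²·K).
τ = C / λ = 4.70×10^6 / 20.8 = 2.26×10^5 s.
Fraction reached: 1 − e^(−t/τ) = 0.50 ⇒ t = −τ ln(1 − 0.50) = τ × 0.693.
t = 1.57×10^5 s = 43.5 hours.

43.5 hours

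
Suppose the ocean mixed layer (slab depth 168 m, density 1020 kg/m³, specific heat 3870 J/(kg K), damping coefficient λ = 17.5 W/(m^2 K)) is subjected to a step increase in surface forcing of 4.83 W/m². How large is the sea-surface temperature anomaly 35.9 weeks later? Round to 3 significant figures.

Areal heat capacity C = ρ c_p D = 1020 × 3870 × 168 = 6.63×10^8 J m⁻² K⁻¹.
τ = C / λ = 6.63×10^8 / 17.5 = 3.79×10^7 s.
Equilibrium anomaly ΔT_eq = F / λ = 4.83 / 17.5 = 0.276 K.
t = 35.9 weeks = 2.17×10^7 s, so t/τ = 0.573.
ΔT(t) = ΔT_eq (1 − e^(−t/τ)) = 0.276 × (1 − e^−0.573) = 0.120 K.

0.120 K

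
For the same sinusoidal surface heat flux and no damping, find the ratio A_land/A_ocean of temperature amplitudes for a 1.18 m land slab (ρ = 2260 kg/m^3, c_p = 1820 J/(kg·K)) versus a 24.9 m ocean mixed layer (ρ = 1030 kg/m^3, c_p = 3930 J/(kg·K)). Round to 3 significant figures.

C_ocean = 1030 × 3930 × 24.9 = 1.01×10^8 J/(m²·K).
C_land = 2260 × 1820 × 1.18 = 4.85×10^6 J/(m²·K).
Undamped amplitude ∝ 1/C, so A_land/A_ocean = C_ocean/C_land = 20.8.

20.8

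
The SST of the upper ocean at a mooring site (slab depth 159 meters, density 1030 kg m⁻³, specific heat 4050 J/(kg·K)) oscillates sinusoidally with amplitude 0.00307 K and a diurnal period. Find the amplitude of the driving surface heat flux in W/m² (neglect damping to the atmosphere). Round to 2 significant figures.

Areal heat capacity C = ρ c_p D = 1030 × 4050 × 159 = 6.63×10^8 J/(m²·K).
ω = 2π / 86400 s = 7.27×10^-5 s⁻¹.
Cω = 6.63×10^8 × 7.27×10^-5 = 48200 W/(m²·K).
F₀ = A × Cω = 0.00307 × 48200 = 148 W/m².

150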